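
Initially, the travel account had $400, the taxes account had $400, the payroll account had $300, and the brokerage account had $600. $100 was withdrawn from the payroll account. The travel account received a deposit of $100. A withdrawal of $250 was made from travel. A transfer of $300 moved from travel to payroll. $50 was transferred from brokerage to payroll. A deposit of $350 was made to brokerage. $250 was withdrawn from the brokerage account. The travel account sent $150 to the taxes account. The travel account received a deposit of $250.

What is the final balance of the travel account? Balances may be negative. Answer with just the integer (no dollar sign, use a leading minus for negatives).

Answer: 50

Derivation:
Tracking account balances step by step:
Start: travel=400, taxes=400, payroll=300, brokerage=600
Event 1 (withdraw 100 from payroll): payroll: 300 - 100 = 200. Balances: travel=400, taxes=400, payroll=200, brokerage=600
Event 2 (deposit 100 to travel): travel: 400 + 100 = 500. Balances: travel=500, taxes=400, payroll=200, brokerage=600
Event 3 (withdraw 250 from travel): travel: 500 - 250 = 250. Balances: travel=250, taxes=400, payroll=200, brokerage=600
Event 4 (transfer 300 travel -> payroll): travel: 250 - 300 = -50, payroll: 200 + 300 = 500. Balances: travel=-50, taxes=400, payroll=500, brokerage=600
Event 5 (transfer 50 brokerage -> payroll): brokerage: 600 - 50 = 550, payroll: 500 + 50 = 550. Balances: travel=-50, taxes=400, payroll=550, brokerage=550
Event 6 (deposit 350 to brokerage): brokerage: 550 + 350 = 900. Balances: travel=-50, taxes=400, payroll=550, brokerage=900
Event 7 (withdraw 250 from brokerage): brokerage: 900 - 250 = 650. Balances: travel=-50, taxes=400, payroll=550, brokerage=650
Event 8 (transfer 150 travel -> taxes): travel: -50 - 150 = -200, taxes: 400 + 150 = 550. Balances: travel=-200, taxes=550, payroll=550, brokerage=650
Event 9 (deposit 250 to travel): travel: -200 + 250 = 50. Balances: travel=50, taxes=550, payroll=550, brokerage=650

Final balance of travel: 50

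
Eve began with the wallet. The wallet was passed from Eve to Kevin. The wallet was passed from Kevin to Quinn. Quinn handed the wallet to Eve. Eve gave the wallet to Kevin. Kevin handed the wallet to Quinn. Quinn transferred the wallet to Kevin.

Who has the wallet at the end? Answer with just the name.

Tracking the wallet through each event:
Start: Eve has the wallet.
After event 1: Kevin has the wallet.
After event 2: Quinn has the wallet.
After event 3: Eve has the wallet.
After event 4: Kevin has the wallet.
After event 5: Quinn has the wallet.
After event 6: Kevin has the wallet.

Answer: Kevin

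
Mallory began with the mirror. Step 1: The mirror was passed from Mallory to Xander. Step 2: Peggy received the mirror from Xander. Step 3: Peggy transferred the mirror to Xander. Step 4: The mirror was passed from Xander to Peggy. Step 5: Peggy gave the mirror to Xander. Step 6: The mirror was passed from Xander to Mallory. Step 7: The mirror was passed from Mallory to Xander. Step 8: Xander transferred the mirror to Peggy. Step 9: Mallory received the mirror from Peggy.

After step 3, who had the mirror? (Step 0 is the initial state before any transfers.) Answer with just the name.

Tracking the mirror holder through step 3:
After step 0 (start): Mallory
After step 1: Xander
After step 2: Peggy
After step 3: Xander

At step 3, the holder is Xander.

Answer: Xander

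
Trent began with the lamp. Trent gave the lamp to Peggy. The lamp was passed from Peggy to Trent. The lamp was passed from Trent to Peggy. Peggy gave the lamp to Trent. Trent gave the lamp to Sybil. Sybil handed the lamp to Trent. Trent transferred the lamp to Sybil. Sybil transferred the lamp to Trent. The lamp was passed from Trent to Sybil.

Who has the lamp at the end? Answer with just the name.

Tracking the lamp through each event:
Start: Trent has the lamp.
After event 1: Peggy has the lamp.
After event 2: Trent has the lamp.
After event 3: Peggy has the lamp.
After event 4: Trent has the lamp.
After event 5: Sybil has the lamp.
After event 6: Trent has the lamp.
After event 7: Sybil has the lamp.
After event 8: Trent has the lamp.
After event 9: Sybil has the lamp.

Answer: Sybil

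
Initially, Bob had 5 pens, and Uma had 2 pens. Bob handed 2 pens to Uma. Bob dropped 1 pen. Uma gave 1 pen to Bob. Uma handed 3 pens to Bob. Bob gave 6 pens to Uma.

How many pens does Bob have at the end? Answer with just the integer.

Answer: 0

Derivation:
Tracking counts step by step:
Start: Bob=5, Uma=2
Event 1 (Bob -> Uma, 2): Bob: 5 -> 3, Uma: 2 -> 4. State: Bob=3, Uma=4
Event 2 (Bob -1): Bob: 3 -> 2. State: Bob=2, Uma=4
Event 3 (Uma -> Bob, 1): Uma: 4 -> 3, Bob: 2 -> 3. State: Bob=3, Uma=3
Event 4 (Uma -> Bob, 3): Uma: 3 -> 0, Bob: 3 -> 6. State: Bob=6, Uma=0
Event 5 (Bob -> Uma, 6): Bob: 6 -> 0, Uma: 0 -> 6. State: Bob=0, Uma=6

Bob's final count: 0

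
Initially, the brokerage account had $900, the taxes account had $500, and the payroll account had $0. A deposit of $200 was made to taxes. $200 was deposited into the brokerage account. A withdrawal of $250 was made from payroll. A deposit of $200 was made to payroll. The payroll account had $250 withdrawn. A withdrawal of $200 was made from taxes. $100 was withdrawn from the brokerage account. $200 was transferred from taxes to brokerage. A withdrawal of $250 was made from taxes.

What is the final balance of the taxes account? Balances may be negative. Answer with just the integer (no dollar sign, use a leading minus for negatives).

Tracking account balances step by step:
Start: brokerage=900, taxes=500, payroll=0
Event 1 (deposit 200 to taxes): taxes: 500 + 200 = 700. Balances: brokerage=900, taxes=700, payroll=0
Event 2 (deposit 200 to brokerage): brokerage: 900 + 200 = 1100. Balances: brokerage=1100, taxes=700, payroll=0
Event 3 (withdraw 250 from payroll): payroll: 0 - 250 = -250. Balances: brokerage=1100, taxes=700, payroll=-250
Event 4 (deposit 200 to payroll): payroll: -250 + 200 = -50. Balances: brokerage=1100, taxes=700, payroll=-50
Event 5 (withdraw 250 from payroll): payroll: -50 - 250 = -300. Balances: brokerage=1100, taxes=700, payroll=-300
Event 6 (withdraw 200 from taxes): taxes: 700 - 200 = 500. Balances: brokerage=1100, taxes=500, payroll=-300
Event 7 (withdraw 100 from brokerage): brokerage: 1100 - 100 = 1000. Balances: brokerage=1000, taxes=500, payroll=-300
Event 8 (transfer 200 taxes -> brokerage): taxes: 500 - 200 = 300, brokerage: 1000 + 200 = 1200. Balances: brokerage=1200, taxes=300, payroll=-300
Event 9 (withdraw 250 from taxes): taxes: 300 - 250 = 50. Balances: brokerage=1200, taxes=50, payroll=-300

Final balance of taxes: 50

Answer: 50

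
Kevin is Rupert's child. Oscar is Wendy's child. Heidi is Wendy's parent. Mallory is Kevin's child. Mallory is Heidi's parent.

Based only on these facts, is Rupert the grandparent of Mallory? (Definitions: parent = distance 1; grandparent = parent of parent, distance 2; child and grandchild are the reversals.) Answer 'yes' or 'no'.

Answer: yes

Derivation:
Reconstructing the parent chain from the given facts:
  Rupert -> Kevin -> Mallory -> Heidi -> Wendy -> Oscar
(each arrow means 'parent of the next')
Positions in the chain (0 = top):
  position of Rupert: 0
  position of Kevin: 1
  position of Mallory: 2
  position of Heidi: 3
  position of Wendy: 4
  position of Oscar: 5

Rupert is at position 0, Mallory is at position 2; signed distance (j - i) = 2.
'grandparent' requires j - i = 2. Actual distance is 2, so the relation HOLDS.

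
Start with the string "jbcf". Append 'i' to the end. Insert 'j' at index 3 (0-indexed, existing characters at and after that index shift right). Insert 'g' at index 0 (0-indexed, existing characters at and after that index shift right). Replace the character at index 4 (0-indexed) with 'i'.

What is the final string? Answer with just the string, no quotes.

Answer: gjbcifi

Derivation:
Applying each edit step by step:
Start: "jbcf"
Op 1 (append 'i'): "jbcf" -> "jbcfi"
Op 2 (insert 'j' at idx 3): "jbcfi" -> "jbcjfi"
Op 3 (insert 'g' at idx 0): "jbcjfi" -> "gjbcjfi"
Op 4 (replace idx 4: 'j' -> 'i'): "gjbcjfi" -> "gjbcifi"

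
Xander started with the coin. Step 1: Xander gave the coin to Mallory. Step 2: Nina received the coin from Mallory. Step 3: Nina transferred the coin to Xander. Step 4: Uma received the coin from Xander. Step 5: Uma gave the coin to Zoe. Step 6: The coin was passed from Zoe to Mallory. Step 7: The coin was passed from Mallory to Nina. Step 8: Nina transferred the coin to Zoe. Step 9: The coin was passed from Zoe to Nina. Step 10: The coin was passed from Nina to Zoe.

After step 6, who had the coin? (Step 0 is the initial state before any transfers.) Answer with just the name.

Answer: Mallory

Derivation:
Tracking the coin holder through step 6:
After step 0 (start): Xander
After step 1: Mallory
After step 2: Nina
After step 3: Xander
After step 4: Uma
After step 5: Zoe
After step 6: Mallory

At step 6, the holder is Mallory.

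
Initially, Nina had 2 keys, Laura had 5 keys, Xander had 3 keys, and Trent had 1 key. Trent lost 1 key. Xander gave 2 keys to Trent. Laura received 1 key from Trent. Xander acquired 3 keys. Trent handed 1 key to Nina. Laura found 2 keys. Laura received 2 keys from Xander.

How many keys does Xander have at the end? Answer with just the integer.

Answer: 2

Derivation:
Tracking counts step by step:
Start: Nina=2, Laura=5, Xander=3, Trent=1
Event 1 (Trent -1): Trent: 1 -> 0. State: Nina=2, Laura=5, Xander=3, Trent=0
Event 2 (Xander -> Trent, 2): Xander: 3 -> 1, Trent: 0 -> 2. State: Nina=2, Laura=5, Xander=1, Trent=2
Event 3 (Trent -> Laura, 1): Trent: 2 -> 1, Laura: 5 -> 6. State: Nina=2, Laura=6, Xander=1, Trent=1
Event 4 (Xander +3): Xander: 1 -> 4. State: Nina=2, Laura=6, Xander=4, Trent=1
Event 5 (Trent -> Nina, 1): Trent: 1 -> 0, Nina: 2 -> 3. State: Nina=3, Laura=6, Xander=4, Trent=0
Event 6 (Laura +2): Laura: 6 -> 8. State: Nina=3, Laura=8, Xander=4, Trent=0
Event 7 (Xander -> Laura, 2): Xander: 4 -> 2, Laura: 8 -> 10. State: Nina=3, Laura=10, Xander=2, Trent=0

Xander's final count: 2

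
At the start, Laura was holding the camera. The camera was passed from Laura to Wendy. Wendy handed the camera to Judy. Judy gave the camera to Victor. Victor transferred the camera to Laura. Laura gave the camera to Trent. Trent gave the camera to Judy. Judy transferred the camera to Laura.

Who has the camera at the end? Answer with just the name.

Answer: Laura

Derivation:
Tracking the camera through each event:
Start: Laura has the camera.
After event 1: Wendy has the camera.
After event 2: Judy has the camera.
After event 3: Victor has the camera.
After event 4: Laura has the camera.
After event 5: Trent has the camera.
After event 6: Judy has the camera.
After event 7: Laura has the camera.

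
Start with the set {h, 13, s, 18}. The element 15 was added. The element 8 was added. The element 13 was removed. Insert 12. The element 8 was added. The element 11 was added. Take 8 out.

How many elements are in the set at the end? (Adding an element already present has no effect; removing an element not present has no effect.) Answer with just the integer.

Tracking the set through each operation:
Start: {13, 18, h, s}
Event 1 (add 15): added. Set: {13, 15, 18, h, s}
Event 2 (add 8): added. Set: {13, 15, 18, 8, h, s}
Event 3 (remove 13): removed. Set: {15, 18, 8, h, s}
Event 4 (add 12): added. Set: {12, 15, 18, 8, h, s}
Event 5 (add 8): already present, no change. Set: {12, 15, 18, 8, h, s}
Event 6 (add 11): added. Set: {11, 12, 15, 18, 8, h, s}
Event 7 (remove 8): removed. Set: {11, 12, 15, 18, h, s}

Final set: {11, 12, 15, 18, h, s} (size 6)

Answer: 6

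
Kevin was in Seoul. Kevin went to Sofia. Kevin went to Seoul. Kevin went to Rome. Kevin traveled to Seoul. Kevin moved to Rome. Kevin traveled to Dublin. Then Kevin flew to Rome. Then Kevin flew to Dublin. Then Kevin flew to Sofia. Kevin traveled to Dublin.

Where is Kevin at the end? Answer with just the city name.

Tracking Kevin's location:
Start: Kevin is in Seoul.
After move 1: Seoul -> Sofia. Kevin is in Sofia.
After move 2: Sofia -> Seoul. Kevin is in Seoul.
After move 3: Seoul -> Rome. Kevin is in Rome.
After move 4: Rome -> Seoul. Kevin is in Seoul.
After move 5: Seoul -> Rome. Kevin is in Rome.
After move 6: Rome -> Dublin. Kevin is in Dublin.
After move 7: Dublin -> Rome. Kevin is in Rome.
After move 8: Rome -> Dublin. Kevin is in Dublin.
After move 9: Dublin -> Sofia. Kevin is in Sofia.
After move 10: Sofia -> Dublin. Kevin is in Dublin.

Answer: Dublin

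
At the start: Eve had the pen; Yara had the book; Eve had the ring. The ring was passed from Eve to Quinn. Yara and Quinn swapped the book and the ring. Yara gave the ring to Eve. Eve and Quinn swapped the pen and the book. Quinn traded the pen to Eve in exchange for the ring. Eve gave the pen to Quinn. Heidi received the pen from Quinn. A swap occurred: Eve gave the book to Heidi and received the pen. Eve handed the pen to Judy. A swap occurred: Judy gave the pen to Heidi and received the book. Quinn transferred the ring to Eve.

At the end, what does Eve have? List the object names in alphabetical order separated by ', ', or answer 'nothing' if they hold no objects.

Answer: ring

Derivation:
Tracking all object holders:
Start: pen:Eve, book:Yara, ring:Eve
Event 1 (give ring: Eve -> Quinn). State: pen:Eve, book:Yara, ring:Quinn
Event 2 (swap book<->ring: now book:Quinn, ring:Yara). State: pen:Eve, book:Quinn, ring:Yara
Event 3 (give ring: Yara -> Eve). State: pen:Eve, book:Quinn, ring:Eve
Event 4 (swap pen<->book: now pen:Quinn, book:Eve). State: pen:Quinn, book:Eve, ring:Eve
Event 5 (swap pen<->ring: now pen:Eve, ring:Quinn). State: pen:Eve, book:Eve, ring:Quinn
Event 6 (give pen: Eve -> Quinn). State: pen:Quinn, book:Eve, ring:Quinn
Event 7 (give pen: Quinn -> Heidi). State: pen:Heidi, book:Eve, ring:Quinn
Event 8 (swap book<->pen: now book:Heidi, pen:Eve). State: pen:Eve, book:Heidi, ring:Quinn
Event 9 (give pen: Eve -> Judy). State: pen:Judy, book:Heidi, ring:Quinn
Event 10 (swap pen<->book: now pen:Heidi, book:Judy). State: pen:Heidi, book:Judy, ring:Quinn
Event 11 (give ring: Quinn -> Eve). State: pen:Heidi, book:Judy, ring:Eve

Final state: pen:Heidi, book:Judy, ring:Eve
Eve holds: ring.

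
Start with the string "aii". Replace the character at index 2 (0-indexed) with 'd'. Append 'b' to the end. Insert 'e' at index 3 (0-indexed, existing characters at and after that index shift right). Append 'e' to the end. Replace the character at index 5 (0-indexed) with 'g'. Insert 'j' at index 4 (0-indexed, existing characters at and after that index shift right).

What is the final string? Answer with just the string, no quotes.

Applying each edit step by step:
Start: "aii"
Op 1 (replace idx 2: 'i' -> 'd'): "aii" -> "aid"
Op 2 (append 'b'): "aid" -> "aidb"
Op 3 (insert 'e' at idx 3): "aidb" -> "aideb"
Op 4 (append 'e'): "aideb" -> "aidebe"
Op 5 (replace idx 5: 'e' -> 'g'): "aidebe" -> "aidebg"
Op 6 (insert 'j' at idx 4): "aidebg" -> "aidejbg"

Answer: aidejbg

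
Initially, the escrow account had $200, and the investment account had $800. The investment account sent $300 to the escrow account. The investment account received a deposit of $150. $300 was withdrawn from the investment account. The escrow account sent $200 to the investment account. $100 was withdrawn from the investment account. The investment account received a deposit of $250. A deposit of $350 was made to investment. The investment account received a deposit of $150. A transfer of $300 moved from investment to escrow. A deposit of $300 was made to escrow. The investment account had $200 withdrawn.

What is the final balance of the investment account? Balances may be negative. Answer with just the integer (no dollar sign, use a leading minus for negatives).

Answer: 700

Derivation:
Tracking account balances step by step:
Start: escrow=200, investment=800
Event 1 (transfer 300 investment -> escrow): investment: 800 - 300 = 500, escrow: 200 + 300 = 500. Balances: escrow=500, investment=500
Event 2 (deposit 150 to investment): investment: 500 + 150 = 650. Balances: escrow=500, investment=650
Event 3 (withdraw 300 from investment): investment: 650 - 300 = 350. Balances: escrow=500, investment=350
Event 4 (transfer 200 escrow -> investment): escrow: 500 - 200 = 300, investment: 350 + 200 = 550. Balances: escrow=300, investment=550
Event 5 (withdraw 100 from investment): investment: 550 - 100 = 450. Balances: escrow=300, investment=450
Event 6 (deposit 250 to investment): investment: 450 + 250 = 700. Balances: escrow=300, investment=700
Event 7 (deposit 350 to investment): investment: 700 + 350 = 1050. Balances: escrow=300, investment=1050
Event 8 (deposit 150 to investment): investment: 1050 + 150 = 1200. Balances: escrow=300, investment=1200
Event 9 (transfer 300 investment -> escrow): investment: 1200 - 300 = 900, escrow: 300 + 300 = 600. Balances: escrow=600, investment=900
Event 10 (deposit 300 to escrow): escrow: 600 + 300 = 900. Balances: escrow=900, investment=900
Event 11 (withdraw 200 from investment): investment: 900 - 200 = 700. Balances: escrow=900, investment=700

Final balance of investment: 700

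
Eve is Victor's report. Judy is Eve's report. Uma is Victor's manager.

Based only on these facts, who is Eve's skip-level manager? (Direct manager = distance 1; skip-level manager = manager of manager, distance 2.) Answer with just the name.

Answer: Uma

Derivation:
Reconstructing the manager chain from the given facts:
  Uma -> Victor -> Eve -> Judy
(each arrow means 'manager of the next')
Positions in the chain (0 = top):
  position of Uma: 0
  position of Victor: 1
  position of Eve: 2
  position of Judy: 3

Eve is at position 2; the skip-level manager is 2 steps up the chain, i.e. position 0: Uma.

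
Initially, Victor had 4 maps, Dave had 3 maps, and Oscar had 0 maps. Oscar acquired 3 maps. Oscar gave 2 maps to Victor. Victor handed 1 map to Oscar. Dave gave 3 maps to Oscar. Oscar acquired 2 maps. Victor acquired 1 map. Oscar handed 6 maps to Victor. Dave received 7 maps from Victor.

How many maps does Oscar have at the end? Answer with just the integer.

Tracking counts step by step:
Start: Victor=4, Dave=3, Oscar=0
Event 1 (Oscar +3): Oscar: 0 -> 3. State: Victor=4, Dave=3, Oscar=3
Event 2 (Oscar -> Victor, 2): Oscar: 3 -> 1, Victor: 4 -> 6. State: Victor=6, Dave=3, Oscar=1
Event 3 (Victor -> Oscar, 1): Victor: 6 -> 5, Oscar: 1 -> 2. State: Victor=5, Dave=3, Oscar=2
Event 4 (Dave -> Oscar, 3): Dave: 3 -> 0, Oscar: 2 -> 5. State: Victor=5, Dave=0, Oscar=5
Event 5 (Oscar +2): Oscar: 5 -> 7. State: Victor=5, Dave=0, Oscar=7
Event 6 (Victor +1): Victor: 5 -> 6. State: Victor=6, Dave=0, Oscar=7
Event 7 (Oscar -> Victor, 6): Oscar: 7 -> 1, Victor: 6 -> 12. State: Victor=12, Dave=0, Oscar=1
Event 8 (Victor -> Dave, 7): Victor: 12 -> 5, Dave: 0 -> 7. State: Victor=5, Dave=7, Oscar=1

Oscar's final count: 1

Answer: 1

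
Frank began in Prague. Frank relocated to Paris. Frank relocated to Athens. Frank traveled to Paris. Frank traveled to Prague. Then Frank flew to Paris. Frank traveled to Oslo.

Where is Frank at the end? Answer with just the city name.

Answer: Oslo

Derivation:
Tracking Frank's location:
Start: Frank is in Prague.
After move 1: Prague -> Paris. Frank is in Paris.
After move 2: Paris -> Athens. Frank is in Athens.
After move 3: Athens -> Paris. Frank is in Paris.
After move 4: Paris -> Prague. Frank is in Prague.
After move 5: Prague -> Paris. Frank is in Paris.
After move 6: Paris -> Oslo. Frank is in Oslo.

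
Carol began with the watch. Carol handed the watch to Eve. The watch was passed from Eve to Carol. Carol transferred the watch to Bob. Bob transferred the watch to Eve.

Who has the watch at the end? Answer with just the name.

Answer: Eve

Derivation:
Tracking the watch through each event:
Start: Carol has the watch.
After event 1: Eve has the watch.
After event 2: Carol has the watch.
After event 3: Bob has the watch.
After event 4: Eve has the watch.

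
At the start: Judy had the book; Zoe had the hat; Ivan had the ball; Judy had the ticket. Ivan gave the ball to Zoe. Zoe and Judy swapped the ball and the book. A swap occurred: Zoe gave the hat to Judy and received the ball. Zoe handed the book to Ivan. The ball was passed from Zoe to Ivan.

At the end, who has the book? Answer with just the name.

Answer: Ivan

Derivation:
Tracking all object holders:
Start: book:Judy, hat:Zoe, ball:Ivan, ticket:Judy
Event 1 (give ball: Ivan -> Zoe). State: book:Judy, hat:Zoe, ball:Zoe, ticket:Judy
Event 2 (swap ball<->book: now ball:Judy, book:Zoe). State: book:Zoe, hat:Zoe, ball:Judy, ticket:Judy
Event 3 (swap hat<->ball: now hat:Judy, ball:Zoe). State: book:Zoe, hat:Judy, ball:Zoe, ticket:Judy
Event 4 (give book: Zoe -> Ivan). State: book:Ivan, hat:Judy, ball:Zoe, ticket:Judy
Event 5 (give ball: Zoe -> Ivan). State: book:Ivan, hat:Judy, ball:Ivan, ticket:Judy

Final state: book:Ivan, hat:Judy, ball:Ivan, ticket:Judy
The book is held by Ivan.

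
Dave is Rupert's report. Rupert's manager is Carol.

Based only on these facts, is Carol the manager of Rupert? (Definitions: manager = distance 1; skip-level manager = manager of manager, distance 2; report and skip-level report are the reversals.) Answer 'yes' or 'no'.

Answer: yes

Derivation:
Reconstructing the manager chain from the given facts:
  Carol -> Rupert -> Dave
(each arrow means 'manager of the next')
Positions in the chain (0 = top):
  position of Carol: 0
  position of Rupert: 1
  position of Dave: 2

Carol is at position 0, Rupert is at position 1; signed distance (j - i) = 1.
'manager' requires j - i = 1. Actual distance is 1, so the relation HOLDS.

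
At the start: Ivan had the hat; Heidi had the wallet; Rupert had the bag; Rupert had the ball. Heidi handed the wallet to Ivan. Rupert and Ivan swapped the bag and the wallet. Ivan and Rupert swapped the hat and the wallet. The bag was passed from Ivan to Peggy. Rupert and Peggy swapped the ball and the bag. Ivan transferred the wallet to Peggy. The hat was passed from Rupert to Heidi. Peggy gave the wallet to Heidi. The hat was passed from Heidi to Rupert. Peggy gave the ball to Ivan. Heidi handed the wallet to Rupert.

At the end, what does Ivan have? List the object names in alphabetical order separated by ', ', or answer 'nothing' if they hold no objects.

Tracking all object holders:
Start: hat:Ivan, wallet:Heidi, bag:Rupert, ball:Rupert
Event 1 (give wallet: Heidi -> Ivan). State: hat:Ivan, wallet:Ivan, bag:Rupert, ball:Rupert
Event 2 (swap bag<->wallet: now bag:Ivan, wallet:Rupert). State: hat:Ivan, wallet:Rupert, bag:Ivan, ball:Rupert
Event 3 (swap hat<->wallet: now hat:Rupert, wallet:Ivan). State: hat:Rupert, wallet:Ivan, bag:Ivan, ball:Rupert
Event 4 (give bag: Ivan -> Peggy). State: hat:Rupert, wallet:Ivan, bag:Peggy, ball:Rupert
Event 5 (swap ball<->bag: now ball:Peggy, bag:Rupert). State: hat:Rupert, wallet:Ivan, bag:Rupert, ball:Peggy
Event 6 (give wallet: Ivan -> Peggy). State: hat:Rupert, wallet:Peggy, bag:Rupert, ball:Peggy
Event 7 (give hat: Rupert -> Heidi). State: hat:Heidi, wallet:Peggy, bag:Rupert, ball:Peggy
Event 8 (give wallet: Peggy -> Heidi). State: hat:Heidi, wallet:Heidi, bag:Rupert, ball:Peggy
Event 9 (give hat: Heidi -> Rupert). State: hat:Rupert, wallet:Heidi, bag:Rupert, ball:Peggy
Event 10 (give ball: Peggy -> Ivan). State: hat:Rupert, wallet:Heidi, bag:Rupert, ball:Ivan
Event 11 (give wallet: Heidi -> Rupert). State: hat:Rupert, wallet:Rupert, bag:Rupert, ball:Ivan

Final state: hat:Rupert, wallet:Rupert, bag:Rupert, ball:Ivan
Ivan holds: ball.

Answer: ball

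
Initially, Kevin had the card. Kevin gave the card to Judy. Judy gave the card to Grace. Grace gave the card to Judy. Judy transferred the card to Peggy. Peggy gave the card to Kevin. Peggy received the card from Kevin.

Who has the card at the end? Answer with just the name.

Answer: Peggy

Derivation:
Tracking the card through each event:
Start: Kevin has the card.
After event 1: Judy has the card.
After event 2: Grace has the card.
After event 3: Judy has the card.
After event 4: Peggy has the card.
After event 5: Kevin has the card.
After event 6: Peggy has the card.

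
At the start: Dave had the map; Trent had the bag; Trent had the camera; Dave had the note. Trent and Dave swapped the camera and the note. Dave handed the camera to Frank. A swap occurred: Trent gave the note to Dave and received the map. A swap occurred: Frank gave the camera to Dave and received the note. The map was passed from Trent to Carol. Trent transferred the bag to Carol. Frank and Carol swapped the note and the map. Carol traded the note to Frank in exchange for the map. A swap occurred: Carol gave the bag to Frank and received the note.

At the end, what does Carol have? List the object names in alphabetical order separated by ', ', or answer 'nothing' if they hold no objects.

Tracking all object holders:
Start: map:Dave, bag:Trent, camera:Trent, note:Dave
Event 1 (swap camera<->note: now camera:Dave, note:Trent). State: map:Dave, bag:Trent, camera:Dave, note:Trent
Event 2 (give camera: Dave -> Frank). State: map:Dave, bag:Trent, camera:Frank, note:Trent
Event 3 (swap note<->map: now note:Dave, map:Trent). State: map:Trent, bag:Trent, camera:Frank, note:Dave
Event 4 (swap camera<->note: now camera:Dave, note:Frank). State: map:Trent, bag:Trent, camera:Dave, note:Frank
Event 5 (give map: Trent -> Carol). State: map:Carol, bag:Trent, camera:Dave, note:Frank
Event 6 (give bag: Trent -> Carol). State: map:Carol, bag:Carol, camera:Dave, note:Frank
Event 7 (swap note<->map: now note:Carol, map:Frank). State: map:Frank, bag:Carol, camera:Dave, note:Carol
Event 8 (swap note<->map: now note:Frank, map:Carol). State: map:Carol, bag:Carol, camera:Dave, note:Frank
Event 9 (swap bag<->note: now bag:Frank, note:Carol). State: map:Carol, bag:Frank, camera:Dave, note:Carol

Final state: map:Carol, bag:Frank, camera:Dave, note:Carol
Carol holds: map, note.

Answer: map, note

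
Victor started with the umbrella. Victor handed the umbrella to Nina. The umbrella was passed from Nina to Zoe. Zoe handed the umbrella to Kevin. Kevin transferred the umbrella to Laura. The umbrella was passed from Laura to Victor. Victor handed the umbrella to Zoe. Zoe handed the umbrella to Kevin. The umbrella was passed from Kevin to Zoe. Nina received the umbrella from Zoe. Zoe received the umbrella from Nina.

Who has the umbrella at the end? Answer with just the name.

Tracking the umbrella through each event:
Start: Victor has the umbrella.
After event 1: Nina has the umbrella.
After event 2: Zoe has the umbrella.
After event 3: Kevin has the umbrella.
After event 4: Laura has the umbrella.
After event 5: Victor has the umbrella.
After event 6: Zoe has the umbrella.
After event 7: Kevin has the umbrella.
After event 8: Zoe has the umbrella.
After event 9: Nina has the umbrella.
After event 10: Zoe has the umbrella.

Answer: Zoe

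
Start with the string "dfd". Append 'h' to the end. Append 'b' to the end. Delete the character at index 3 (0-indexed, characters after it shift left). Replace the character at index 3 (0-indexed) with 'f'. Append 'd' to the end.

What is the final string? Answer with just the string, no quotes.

Answer: dfdfd

Derivation:
Applying each edit step by step:
Start: "dfd"
Op 1 (append 'h'): "dfd" -> "dfdh"
Op 2 (append 'b'): "dfdh" -> "dfdhb"
Op 3 (delete idx 3 = 'h'): "dfdhb" -> "dfdb"
Op 4 (replace idx 3: 'b' -> 'f'): "dfdb" -> "dfdf"
Op 5 (append 'd'): "dfdf" -> "dfdfd"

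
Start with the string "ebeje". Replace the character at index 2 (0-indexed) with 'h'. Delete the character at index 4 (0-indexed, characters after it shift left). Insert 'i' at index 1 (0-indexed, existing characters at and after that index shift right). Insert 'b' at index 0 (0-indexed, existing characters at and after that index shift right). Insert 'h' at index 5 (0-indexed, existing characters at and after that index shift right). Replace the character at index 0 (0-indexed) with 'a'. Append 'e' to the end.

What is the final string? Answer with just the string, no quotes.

Applying each edit step by step:
Start: "ebeje"
Op 1 (replace idx 2: 'e' -> 'h'): "ebeje" -> "ebhje"
Op 2 (delete idx 4 = 'e'): "ebhje" -> "ebhj"
Op 3 (insert 'i' at idx 1): "ebhj" -> "eibhj"
Op 4 (insert 'b' at idx 0): "eibhj" -> "beibhj"
Op 5 (insert 'h' at idx 5): "beibhj" -> "beibhhj"
Op 6 (replace idx 0: 'b' -> 'a'): "beibhhj" -> "aeibhhj"
Op 7 (append 'e'): "aeibhhj" -> "aeibhhje"

Answer: aeibhhje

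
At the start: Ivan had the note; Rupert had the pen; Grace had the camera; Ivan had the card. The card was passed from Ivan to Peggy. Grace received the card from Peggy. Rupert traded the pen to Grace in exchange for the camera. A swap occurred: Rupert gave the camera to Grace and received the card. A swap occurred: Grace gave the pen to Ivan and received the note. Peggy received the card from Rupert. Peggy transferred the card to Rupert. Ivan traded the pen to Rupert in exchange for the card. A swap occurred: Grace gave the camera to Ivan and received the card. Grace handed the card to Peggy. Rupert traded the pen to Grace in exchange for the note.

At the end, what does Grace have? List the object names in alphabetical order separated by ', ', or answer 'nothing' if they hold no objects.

Answer: pen

Derivation:
Tracking all object holders:
Start: note:Ivan, pen:Rupert, camera:Grace, card:Ivan
Event 1 (give card: Ivan -> Peggy). State: note:Ivan, pen:Rupert, camera:Grace, card:Peggy
Event 2 (give card: Peggy -> Grace). State: note:Ivan, pen:Rupert, camera:Grace, card:Grace
Event 3 (swap pen<->camera: now pen:Grace, camera:Rupert). State: note:Ivan, pen:Grace, camera:Rupert, card:Grace
Event 4 (swap camera<->card: now camera:Grace, card:Rupert). State: note:Ivan, pen:Grace, camera:Grace, card:Rupert
Event 5 (swap pen<->note: now pen:Ivan, note:Grace). State: note:Grace, pen:Ivan, camera:Grace, card:Rupert
Event 6 (give card: Rupert -> Peggy). State: note:Grace, pen:Ivan, camera:Grace, card:Peggy
Event 7 (give card: Peggy -> Rupert). State: note:Grace, pen:Ivan, camera:Grace, card:Rupert
Event 8 (swap pen<->card: now pen:Rupert, card:Ivan). State: note:Grace, pen:Rupert, camera:Grace, card:Ivan
Event 9 (swap camera<->card: now camera:Ivan, card:Grace). State: note:Grace, pen:Rupert, camera:Ivan, card:Grace
Event 10 (give card: Grace -> Peggy). State: note:Grace, pen:Rupert, camera:Ivan, card:Peggy
Event 11 (swap pen<->note: now pen:Grace, note:Rupert). State: note:Rupert, pen:Grace, camera:Ivan, card:Peggy

Final state: note:Rupert, pen:Grace, camera:Ivan, card:Peggy
Grace holds: pen.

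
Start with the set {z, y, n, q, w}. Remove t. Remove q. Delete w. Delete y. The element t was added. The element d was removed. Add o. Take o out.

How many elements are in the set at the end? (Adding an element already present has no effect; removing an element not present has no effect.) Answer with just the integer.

Answer: 3

Derivation:
Tracking the set through each operation:
Start: {n, q, w, y, z}
Event 1 (remove t): not present, no change. Set: {n, q, w, y, z}
Event 2 (remove q): removed. Set: {n, w, y, z}
Event 3 (remove w): removed. Set: {n, y, z}
Event 4 (remove y): removed. Set: {n, z}
Event 5 (add t): added. Set: {n, t, z}
Event 6 (remove d): not present, no change. Set: {n, t, z}
Event 7 (add o): added. Set: {n, o, t, z}
Event 8 (remove o): removed. Set: {n, t, z}

Final set: {n, t, z} (size 3)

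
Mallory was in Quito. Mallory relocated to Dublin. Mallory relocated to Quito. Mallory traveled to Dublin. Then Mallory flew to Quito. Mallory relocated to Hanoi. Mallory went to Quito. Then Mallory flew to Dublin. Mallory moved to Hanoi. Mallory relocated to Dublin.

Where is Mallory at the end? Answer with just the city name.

Tracking Mallory's location:
Start: Mallory is in Quito.
After move 1: Quito -> Dublin. Mallory is in Dublin.
After move 2: Dublin -> Quito. Mallory is in Quito.
After move 3: Quito -> Dublin. Mallory is in Dublin.
After move 4: Dublin -> Quito. Mallory is in Quito.
After move 5: Quito -> Hanoi. Mallory is in Hanoi.
After move 6: Hanoi -> Quito. Mallory is in Quito.
After move 7: Quito -> Dublin. Mallory is in Dublin.
After move 8: Dublin -> Hanoi. Mallory is in Hanoi.
After move 9: Hanoi -> Dublin. Mallory is in Dublin.

Answer: Dublin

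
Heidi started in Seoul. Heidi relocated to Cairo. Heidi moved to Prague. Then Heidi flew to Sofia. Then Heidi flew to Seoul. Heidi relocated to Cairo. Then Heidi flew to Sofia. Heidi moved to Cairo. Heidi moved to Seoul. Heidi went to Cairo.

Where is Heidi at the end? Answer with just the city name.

Answer: Cairo

Derivation:
Tracking Heidi's location:
Start: Heidi is in Seoul.
After move 1: Seoul -> Cairo. Heidi is in Cairo.
After move 2: Cairo -> Prague. Heidi is in Prague.
After move 3: Prague -> Sofia. Heidi is in Sofia.
After move 4: Sofia -> Seoul. Heidi is in Seoul.
After move 5: Seoul -> Cairo. Heidi is in Cairo.
After move 6: Cairo -> Sofia. Heidi is in Sofia.
After move 7: Sofia -> Cairo. Heidi is in Cairo.
After move 8: Cairo -> Seoul. Heidi is in Seoul.
After move 9: Seoul -> Cairo. Heidi is in Cairo.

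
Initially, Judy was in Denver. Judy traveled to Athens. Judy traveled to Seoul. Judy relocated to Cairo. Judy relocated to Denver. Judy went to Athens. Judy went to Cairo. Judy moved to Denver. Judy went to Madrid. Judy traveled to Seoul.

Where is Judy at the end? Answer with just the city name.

Tracking Judy's location:
Start: Judy is in Denver.
After move 1: Denver -> Athens. Judy is in Athens.
After move 2: Athens -> Seoul. Judy is in Seoul.
After move 3: Seoul -> Cairo. Judy is in Cairo.
After move 4: Cairo -> Denver. Judy is in Denver.
After move 5: Denver -> Athens. Judy is in Athens.
After move 6: Athens -> Cairo. Judy is in Cairo.
After move 7: Cairo -> Denver. Judy is in Denver.
After move 8: Denver -> Madrid. Judy is in Madrid.
After move 9: Madrid -> Seoul. Judy is in Seoul.

Answer: Seoul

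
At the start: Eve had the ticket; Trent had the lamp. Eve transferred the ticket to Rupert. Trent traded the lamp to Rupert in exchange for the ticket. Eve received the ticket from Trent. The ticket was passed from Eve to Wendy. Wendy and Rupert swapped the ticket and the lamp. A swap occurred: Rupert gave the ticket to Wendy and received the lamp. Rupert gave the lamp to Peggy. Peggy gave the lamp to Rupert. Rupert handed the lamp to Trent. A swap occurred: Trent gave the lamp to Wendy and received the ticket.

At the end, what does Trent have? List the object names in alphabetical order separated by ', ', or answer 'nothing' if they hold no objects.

Tracking all object holders:
Start: ticket:Eve, lamp:Trent
Event 1 (give ticket: Eve -> Rupert). State: ticket:Rupert, lamp:Trent
Event 2 (swap lamp<->ticket: now lamp:Rupert, ticket:Trent). State: ticket:Trent, lamp:Rupert
Event 3 (give ticket: Trent -> Eve). State: ticket:Eve, lamp:Rupert
Event 4 (give ticket: Eve -> Wendy). State: ticket:Wendy, lamp:Rupert
Event 5 (swap ticket<->lamp: now ticket:Rupert, lamp:Wendy). State: ticket:Rupert, lamp:Wendy
Event 6 (swap ticket<->lamp: now ticket:Wendy, lamp:Rupert). State: ticket:Wendy, lamp:Rupert
Event 7 (give lamp: Rupert -> Peggy). State: ticket:Wendy, lamp:Peggy
Event 8 (give lamp: Peggy -> Rupert). State: ticket:Wendy, lamp:Rupert
Event 9 (give lamp: Rupert -> Trent). State: ticket:Wendy, lamp:Trent
Event 10 (swap lamp<->ticket: now lamp:Wendy, ticket:Trent). State: ticket:Trent, lamp:Wendy

Final state: ticket:Trent, lamp:Wendy
Trent holds: ticket.

Answer: ticket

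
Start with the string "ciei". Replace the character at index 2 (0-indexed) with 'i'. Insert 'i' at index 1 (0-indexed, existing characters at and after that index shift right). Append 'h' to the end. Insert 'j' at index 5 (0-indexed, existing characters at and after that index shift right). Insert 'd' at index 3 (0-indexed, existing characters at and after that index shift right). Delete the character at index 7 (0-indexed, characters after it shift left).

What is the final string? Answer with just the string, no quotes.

Applying each edit step by step:
Start: "ciei"
Op 1 (replace idx 2: 'e' -> 'i'): "ciei" -> "ciii"
Op 2 (insert 'i' at idx 1): "ciii" -> "ciiii"
Op 3 (append 'h'): "ciiii" -> "ciiiih"
Op 4 (insert 'j' at idx 5): "ciiiih" -> "ciiiijh"
Op 5 (insert 'd' at idx 3): "ciiiijh" -> "ciidiijh"
Op 6 (delete idx 7 = 'h'): "ciidiijh" -> "ciidiij"

Answer: ciidiij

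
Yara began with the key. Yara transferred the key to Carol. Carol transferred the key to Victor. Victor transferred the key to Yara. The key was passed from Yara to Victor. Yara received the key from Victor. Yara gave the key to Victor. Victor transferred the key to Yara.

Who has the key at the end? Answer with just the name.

Answer: Yara

Derivation:
Tracking the key through each event:
Start: Yara has the key.
After event 1: Carol has the key.
After event 2: Victor has the key.
After event 3: Yara has the key.
After event 4: Victor has the key.
After event 5: Yara has the key.
After event 6: Victor has the key.
After event 7: Yara has the key.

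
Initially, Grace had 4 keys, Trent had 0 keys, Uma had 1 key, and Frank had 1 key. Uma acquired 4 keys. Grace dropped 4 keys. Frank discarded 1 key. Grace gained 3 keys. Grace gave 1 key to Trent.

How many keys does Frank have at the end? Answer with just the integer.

Tracking counts step by step:
Start: Grace=4, Trent=0, Uma=1, Frank=1
Event 1 (Uma +4): Uma: 1 -> 5. State: Grace=4, Trent=0, Uma=5, Frank=1
Event 2 (Grace -4): Grace: 4 -> 0. State: Grace=0, Trent=0, Uma=5, Frank=1
Event 3 (Frank -1): Frank: 1 -> 0. State: Grace=0, Trent=0, Uma=5, Frank=0
Event 4 (Grace +3): Grace: 0 -> 3. State: Grace=3, Trent=0, Uma=5, Frank=0
Event 5 (Grace -> Trent, 1): Grace: 3 -> 2, Trent: 0 -> 1. State: Grace=2, Trent=1, Uma=5, Frank=0

Frank's final count: 0

Answer: 0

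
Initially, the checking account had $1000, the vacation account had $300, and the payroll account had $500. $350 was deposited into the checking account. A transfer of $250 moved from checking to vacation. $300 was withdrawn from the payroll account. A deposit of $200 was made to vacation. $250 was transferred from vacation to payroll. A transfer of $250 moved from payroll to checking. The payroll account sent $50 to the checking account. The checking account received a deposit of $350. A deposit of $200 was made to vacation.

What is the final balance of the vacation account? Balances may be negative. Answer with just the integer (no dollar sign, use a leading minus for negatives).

Answer: 700

Derivation:
Tracking account balances step by step:
Start: checking=1000, vacation=300, payroll=500
Event 1 (deposit 350 to checking): checking: 1000 + 350 = 1350. Balances: checking=1350, vacation=300, payroll=500
Event 2 (transfer 250 checking -> vacation): checking: 1350 - 250 = 1100, vacation: 300 + 250 = 550. Balances: checking=1100, vacation=550, payroll=500
Event 3 (withdraw 300 from payroll): payroll: 500 - 300 = 200. Balances: checking=1100, vacation=550, payroll=200
Event 4 (deposit 200 to vacation): vacation: 550 + 200 = 750. Balances: checking=1100, vacation=750, payroll=200
Event 5 (transfer 250 vacation -> payroll): vacation: 750 - 250 = 500, payroll: 200 + 250 = 450. Balances: checking=1100, vacation=500, payroll=450
Event 6 (transfer 250 payroll -> checking): payroll: 450 - 250 = 200, checking: 1100 + 250 = 1350. Balances: checking=1350, vacation=500, payroll=200
Event 7 (transfer 50 payroll -> checking): payroll: 200 - 50 = 150, checking: 1350 + 50 = 1400. Balances: checking=1400, vacation=500, payroll=150
Event 8 (deposit 350 to checking): checking: 1400 + 350 = 1750. Balances: checking=1750, vacation=500, payroll=150
Event 9 (deposit 200 to vacation): vacation: 500 + 200 = 700. Balances: checking=1750, vacation=700, payroll=150

Final balance of vacation: 700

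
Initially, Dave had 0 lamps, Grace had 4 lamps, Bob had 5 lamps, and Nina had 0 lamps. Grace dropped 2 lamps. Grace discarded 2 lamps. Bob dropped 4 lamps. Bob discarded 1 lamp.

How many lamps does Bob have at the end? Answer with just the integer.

Tracking counts step by step:
Start: Dave=0, Grace=4, Bob=5, Nina=0
Event 1 (Grace -2): Grace: 4 -> 2. State: Dave=0, Grace=2, Bob=5, Nina=0
Event 2 (Grace -2): Grace: 2 -> 0. State: Dave=0, Grace=0, Bob=5, Nina=0
Event 3 (Bob -4): Bob: 5 -> 1. State: Dave=0, Grace=0, Bob=1, Nina=0
Event 4 (Bob -1): Bob: 1 -> 0. State: Dave=0, Grace=0, Bob=0, Nina=0

Bob's final count: 0

Answer: 0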